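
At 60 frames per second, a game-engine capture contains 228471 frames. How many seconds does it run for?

3807.85 seconds

Running time = 228471 / (60) = 3807.85 s.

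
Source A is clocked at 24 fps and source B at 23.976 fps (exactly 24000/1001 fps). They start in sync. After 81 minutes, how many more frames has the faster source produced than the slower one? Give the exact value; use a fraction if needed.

116640/1001 frames

81 min = 4860 s.
A emits 24 × 4860 = 116640 frames; B emits 24000/1001 × 4860 = 116640000/1001.
Difference = 116640/1001 frames (≈ 116.5235); B is behind A.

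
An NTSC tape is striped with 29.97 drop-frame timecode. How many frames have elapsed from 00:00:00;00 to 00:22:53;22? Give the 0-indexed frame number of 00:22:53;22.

Complete 10-minute blocks: 2, each 17982 frames → 35964.
Remaining 2 whole minutes in the current block: 1800 + 1 × 1798 = 3598 frames.
Within the current minute: 53 × 30 + 22 − 2 = 1610 (labels ;00/;01 skipped at this minute). Total = 35964 + 3598 + 1610 = 41172.

41172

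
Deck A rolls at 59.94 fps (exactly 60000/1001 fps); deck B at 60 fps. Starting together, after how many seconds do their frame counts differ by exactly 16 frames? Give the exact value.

4004/15 seconds

The gap grows by |60 − 60000/1001| = 60/1001 frames per second.
Time for a 16-frame gap: 16 ÷ (60/1001) = 4004/15 s.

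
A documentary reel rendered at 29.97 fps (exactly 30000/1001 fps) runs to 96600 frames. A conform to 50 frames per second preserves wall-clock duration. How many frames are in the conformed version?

Target frames = source frames × (target rate / source rate) = 96600 × (50)/(30000/1001) = 96600 × 1001/600 = 161161.

161161 frames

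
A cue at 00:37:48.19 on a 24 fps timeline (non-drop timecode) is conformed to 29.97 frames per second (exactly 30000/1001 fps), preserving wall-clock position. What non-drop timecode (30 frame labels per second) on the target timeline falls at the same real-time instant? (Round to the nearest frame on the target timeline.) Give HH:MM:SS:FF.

Source frame index: (0×3600 + 37×60 + 48) × 24 + 19 = 54451.
Real time: 54451 / (24) = 54451/24 s.
Target frame: (54451/24) × (30000/1001) = 68063750/1001 ≈ 67995.754 → 67996.
At 30 labels/s: frame 67996 → 00:37:46:16.

00:37:46:16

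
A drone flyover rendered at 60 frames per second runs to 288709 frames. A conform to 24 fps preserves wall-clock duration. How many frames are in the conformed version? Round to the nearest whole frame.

Frames at target rate = 288709 × (24) / (60) = 577418/5 ≈ 115483.600.
Nearest whole frame: 115484.

115484 frames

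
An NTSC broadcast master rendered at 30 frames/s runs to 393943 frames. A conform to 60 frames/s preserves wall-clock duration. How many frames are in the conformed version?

787886 frames

Frames at target rate = 393943 × (60) / (30) = 787886.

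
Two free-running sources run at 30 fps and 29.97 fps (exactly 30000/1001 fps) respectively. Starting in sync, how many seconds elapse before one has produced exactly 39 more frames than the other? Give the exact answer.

The gap grows by |30000/1001 − 30| = 30/1001 frames per second.
Time for a 39-frame gap: 39 ÷ (30/1001) = 1301.3 s.

1301.3 seconds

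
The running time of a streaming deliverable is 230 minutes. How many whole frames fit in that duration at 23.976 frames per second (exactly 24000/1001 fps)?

230 min = 13800 s.
Frames = 13800 × 24000/1001 = 331200000/1001 ≈ 330869.1309.
Complete frames: 330869.

330869 frames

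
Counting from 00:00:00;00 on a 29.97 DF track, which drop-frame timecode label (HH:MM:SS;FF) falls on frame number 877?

Each 10-minute DF block holds 10 × 60 × 30 − 9 × 2 = 17982 frames. 877 ÷ 17982 → 0 full blocks, remainder 877.
Within the partial block the first minute is 1800 frames and each further minute 1798, so 0 further minute boundaries passed. Total skipped labels = 18 × 0 + 2 × 0 = 0.
Non-drop label index = 877 + 0 = 877; at 30 labels/s that is 00:00:29:07, i.e. DF 00:00:29;07.

00:00:29;07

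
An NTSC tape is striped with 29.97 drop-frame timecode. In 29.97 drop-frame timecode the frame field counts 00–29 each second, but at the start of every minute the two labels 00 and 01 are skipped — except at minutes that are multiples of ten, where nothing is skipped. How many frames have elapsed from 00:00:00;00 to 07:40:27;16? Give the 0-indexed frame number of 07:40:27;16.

827998

As if non-drop at 30 labels/s: (7 × 3600 + 40 × 60 + 27) × 30 + 16 = 828826.
Minute boundaries passed: 460; those not divisible by 10: 460 − 46 = 414; dropped labels = 2 × 414 = 828.
Actual frame index = 828826 − 828 = 827998.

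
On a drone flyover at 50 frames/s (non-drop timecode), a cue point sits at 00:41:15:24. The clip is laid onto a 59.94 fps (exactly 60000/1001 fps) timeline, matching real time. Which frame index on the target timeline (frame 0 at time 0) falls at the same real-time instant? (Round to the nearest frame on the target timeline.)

frame 148380

Source frame index: (0×3600 + 41×60 + 15) × 50 + 24 = 123774.
Real time: 123774 / (50) = 61887/25 s.
Target frame: (61887/25) × (60000/1001) = 21218400/143 ≈ 148380.420 → 148380.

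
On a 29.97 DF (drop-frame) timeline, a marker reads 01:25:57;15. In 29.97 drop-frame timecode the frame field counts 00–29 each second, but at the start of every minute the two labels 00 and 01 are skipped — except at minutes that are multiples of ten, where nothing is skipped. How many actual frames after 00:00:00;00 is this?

Complete 10-minute blocks: 8, each 17982 frames → 143856.
Remaining 5 whole minutes in the current block: 1800 + 4 × 1798 = 8992 frames.
Within the current minute: 57 × 30 + 15 − 2 = 1723 (labels ;00/;01 skipped at this minute). Total = 143856 + 8992 + 1723 = 154571.

154571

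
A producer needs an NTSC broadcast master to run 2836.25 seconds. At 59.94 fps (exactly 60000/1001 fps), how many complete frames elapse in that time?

170004 frames

Frames = 2836.25 × 60000/1001 = 170175000/1001 ≈ 170004.9950.
Complete frames: 170004.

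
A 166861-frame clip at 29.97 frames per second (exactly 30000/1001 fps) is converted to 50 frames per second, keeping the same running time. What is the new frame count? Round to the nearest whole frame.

278380 frames

Frames at target rate = 166861 × (50) / (30000/1001) = 167027861/600 ≈ 278379.768.
Nearest whole frame: 278380.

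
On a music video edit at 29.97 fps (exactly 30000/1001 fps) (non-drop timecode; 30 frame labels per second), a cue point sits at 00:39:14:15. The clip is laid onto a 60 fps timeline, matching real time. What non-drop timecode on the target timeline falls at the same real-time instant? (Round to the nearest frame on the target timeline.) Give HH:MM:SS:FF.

Source frame index: (0×3600 + 39×60 + 14) × 30 + 15 = 70635.
Real time: 70635 / (30000/1001) = 4713709/2000 s.
Target frame: (4713709/2000) × (60) = 14141127/100 ≈ 141411.270 → 141411.
At 60 labels/s: frame 141411 → 00:39:16:51.

00:39:16:51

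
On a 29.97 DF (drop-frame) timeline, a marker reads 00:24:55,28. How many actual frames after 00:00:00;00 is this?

44834

As if non-drop at 30 labels/s: (0 × 3600 + 24 × 60 + 55) × 30 + 28 = 44878.
Minute boundaries passed: 24; those not divisible by 10: 24 − 2 = 22; dropped labels = 2 × 22 = 44.
Actual frame index = 44878 − 44 = 44834.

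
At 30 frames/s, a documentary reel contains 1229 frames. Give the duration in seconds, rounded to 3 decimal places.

40.967 seconds

Running time = 1229 × 1/30 = 1229/30 s ≈ 40.967 s.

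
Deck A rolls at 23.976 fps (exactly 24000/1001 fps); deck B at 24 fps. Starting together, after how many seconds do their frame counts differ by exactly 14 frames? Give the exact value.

The gap grows by |24 − 24000/1001| = 24/1001 frames per second.
Time for a 14-frame gap: 14 ÷ (24/1001) = 7007/12 s.

7007/12 seconds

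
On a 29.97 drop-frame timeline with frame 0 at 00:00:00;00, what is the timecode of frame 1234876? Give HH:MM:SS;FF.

Ten DF minutes hold 17982 frames, so frame 1234876 lies in block 68 (frames 1222776–1240757) with 12100 frames into that block.
The block's first minute is 1800 frames and the rest 1798 each; 12100 frames reaches minute 6, so 68 × 18 + 6 × 2 = 1236 labels have been skipped so far.
Adding those back, label number 1234876 + 1236 = 1236112 at 30 labels/s is 41203 s + 22 f = 11 h 26 min 43 s frame 22, i.e. 11:26:43;22.

11:26:43;22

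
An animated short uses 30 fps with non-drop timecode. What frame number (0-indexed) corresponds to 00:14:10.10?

Total seconds to the label: (0 × 3600 + 14 × 60 + 10) = 850.
Frame index = 850 × 30 + 10 = 25510.

25510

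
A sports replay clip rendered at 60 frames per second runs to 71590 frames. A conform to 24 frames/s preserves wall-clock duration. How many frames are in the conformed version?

28636 frames

Target frames = source frames × (target rate / source rate) = 71590 × (24)/(60) = 71590 × 2/5 = 28636.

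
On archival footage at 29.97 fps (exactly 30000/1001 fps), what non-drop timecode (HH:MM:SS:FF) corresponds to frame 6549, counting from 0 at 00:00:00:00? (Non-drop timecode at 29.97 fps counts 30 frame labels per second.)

00:03:38:09

6549 ÷ 30 = 218 full seconds, remainder 9 frames.
218 s = 0 h 3 min 38 s.
Timecode: 00:03:38:09.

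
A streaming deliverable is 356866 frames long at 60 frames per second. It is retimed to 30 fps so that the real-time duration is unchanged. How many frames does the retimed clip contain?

178433 frames

Target frames = source frames × (target rate / source rate) = 356866 × (30)/(60) = 356866 × 1/2 = 178433.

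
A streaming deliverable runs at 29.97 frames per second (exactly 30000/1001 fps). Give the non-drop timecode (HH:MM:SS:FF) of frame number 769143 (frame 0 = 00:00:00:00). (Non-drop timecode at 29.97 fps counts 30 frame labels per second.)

769143 ÷ 30 = 25638 full seconds, remainder 3 frames.
25638 s = 7 h 7 min 18 s.
Timecode: 07:07:18:03.

07:07:18:03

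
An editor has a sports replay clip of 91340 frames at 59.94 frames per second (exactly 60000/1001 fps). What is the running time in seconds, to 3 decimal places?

Running time = 91340 × 1001/60000 = 4571567/3000 s ≈ 1523.856 s.

1523.856 seconds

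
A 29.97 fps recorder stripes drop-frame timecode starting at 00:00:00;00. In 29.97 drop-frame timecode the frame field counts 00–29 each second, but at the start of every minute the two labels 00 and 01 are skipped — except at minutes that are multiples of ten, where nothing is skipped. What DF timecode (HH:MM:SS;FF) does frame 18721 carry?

00:10:24;19

Ten DF minutes hold 17982 frames, so frame 18721 lies in block 1 (frames 17982–35963) with 739 frames into that block.
The block's first minute is 1800 frames and the rest 1798 each; 739 frames reaches minute 0, so 1 × 18 + 0 × 2 = 18 labels have been skipped so far.
Adding those back, label number 18721 + 18 = 18739 at 30 labels/s is 624 s + 19 f = 0 h 10 min 24 s frame 19, i.e. 00:10:24;19.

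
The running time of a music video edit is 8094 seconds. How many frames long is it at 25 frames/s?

202350 frames

Frames = 8094 × 25 = 202350.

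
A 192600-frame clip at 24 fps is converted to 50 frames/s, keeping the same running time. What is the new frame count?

401250 frames

Target frames = source frames × (target rate / source rate) = 192600 × (50)/(24) = 192600 × 25/12 = 401250.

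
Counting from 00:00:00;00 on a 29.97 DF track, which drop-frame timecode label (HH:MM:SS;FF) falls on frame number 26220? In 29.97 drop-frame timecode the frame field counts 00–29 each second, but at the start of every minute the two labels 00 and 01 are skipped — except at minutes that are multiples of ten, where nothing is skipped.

00:14:34;26

Ten DF minutes hold 17982 frames, so frame 26220 lies in block 1 (frames 17982–35963) with 8238 frames into that block.
The block's first minute is 1800 frames and the rest 1798 each; 8238 frames reaches minute 4, so 1 × 18 + 4 × 2 = 26 labels have been skipped so far.
Adding those back, label number 26220 + 26 = 26246 at 30 labels/s is 874 s + 26 f = 0 h 14 min 34 s frame 26, i.e. 00:14:34;26.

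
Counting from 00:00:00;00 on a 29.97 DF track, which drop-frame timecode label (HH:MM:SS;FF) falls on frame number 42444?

00:23:36;06

Ten DF minutes hold 17982 frames, so frame 42444 lies in block 2 (frames 35964–53945) with 6480 frames into that block.
The block's first minute is 1800 frames and the rest 1798 each; 6480 frames reaches minute 3, so 2 × 18 + 3 × 2 = 42 labels have been skipped so far.
Adding those back, label number 42444 + 42 = 42486 at 30 labels/s is 1416 s + 6 f = 0 h 23 min 36 s frame 6, i.e. 00:23:36;06.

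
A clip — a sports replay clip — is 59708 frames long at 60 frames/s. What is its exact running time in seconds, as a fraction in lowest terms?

Running time = 59708 ÷ (60) = 59708 × 1/60 = 14927/15 s.

14927/15 seconds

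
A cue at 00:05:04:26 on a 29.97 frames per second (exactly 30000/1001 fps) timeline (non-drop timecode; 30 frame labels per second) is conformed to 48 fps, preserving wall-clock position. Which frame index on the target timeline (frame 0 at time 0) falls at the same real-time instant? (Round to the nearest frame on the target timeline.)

frame 14648

Source frame index: (0×3600 + 5×60 + 4) × 30 + 26 = 9146.
Real time: 9146 / (30000/1001) = 4577573/15000 s.
Target frame: (4577573/15000) × (48) = 9155146/625 ≈ 14648.234 → 14648.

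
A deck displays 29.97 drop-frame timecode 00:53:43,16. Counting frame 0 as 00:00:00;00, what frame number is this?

96610

As if non-drop at 30 labels/s: (0 × 3600 + 53 × 60 + 43) × 30 + 16 = 96706.
Minute boundaries passed: 53; those not divisible by 10: 53 − 5 = 48; dropped labels = 2 × 48 = 96.
Actual frame index = 96706 − 96 = 96610.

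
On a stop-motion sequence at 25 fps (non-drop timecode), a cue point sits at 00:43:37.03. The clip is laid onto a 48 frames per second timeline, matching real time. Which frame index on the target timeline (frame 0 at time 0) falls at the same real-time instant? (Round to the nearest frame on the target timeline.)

frame 125622

Source frame index: (0×3600 + 43×60 + 37) × 25 + 3 = 65428.
Real time: 65428 / (25) = 65428/25 s.
Target frame: (65428/25) × (48) = 3140544/25 ≈ 125621.760 → 125622.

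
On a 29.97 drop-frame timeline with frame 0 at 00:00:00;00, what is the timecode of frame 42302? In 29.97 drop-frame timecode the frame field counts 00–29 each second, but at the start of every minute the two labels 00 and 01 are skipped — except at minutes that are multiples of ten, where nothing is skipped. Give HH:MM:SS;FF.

Each 10-minute DF block holds 10 × 60 × 30 − 9 × 2 = 17982 frames. 42302 ÷ 17982 → 2 full blocks, remainder 6338.
Within the partial block the first minute is 1800 frames and each further minute 1798, so 3 further minute boundaries passed. Total skipped labels = 18 × 2 + 2 × 3 = 42.
Non-drop label index = 42302 + 42 = 42344; at 30 labels/s that is 00:23:31:14, i.e. DF 00:23:31;14.

00:23:31;14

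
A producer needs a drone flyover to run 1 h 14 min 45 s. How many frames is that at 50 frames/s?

1 h 14 min 45 s = 4485 s.
Frames = 4485 × 50 = 224250.

224250 frames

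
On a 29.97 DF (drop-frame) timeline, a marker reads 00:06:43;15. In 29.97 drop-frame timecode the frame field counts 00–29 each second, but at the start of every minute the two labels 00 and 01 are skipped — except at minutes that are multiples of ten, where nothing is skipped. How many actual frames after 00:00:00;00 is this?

12093

Complete 10-minute blocks: 0, each 17982 frames → 0.
Remaining 6 whole minutes in the current block: 1800 + 5 × 1798 = 10790 frames.
Within the current minute: 43 × 30 + 15 − 2 = 1303 (labels ;00/;01 skipped at this minute). Total = 0 + 10790 + 1303 = 12093.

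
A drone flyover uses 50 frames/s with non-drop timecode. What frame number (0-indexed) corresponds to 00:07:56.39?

frame 23839

Total seconds to the label: (0 × 3600 + 7 × 60 + 56) = 476.
Frame index = 476 × 50 + 39 = 23839.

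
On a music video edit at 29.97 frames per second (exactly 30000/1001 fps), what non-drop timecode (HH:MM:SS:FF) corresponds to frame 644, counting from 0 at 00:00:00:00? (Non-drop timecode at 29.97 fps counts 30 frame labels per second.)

644 ÷ 30 = 21 full seconds, remainder 14 frames.
21 s = 0 h 0 min 21 s.
Timecode: 00:00:21:14.

00:00:21:14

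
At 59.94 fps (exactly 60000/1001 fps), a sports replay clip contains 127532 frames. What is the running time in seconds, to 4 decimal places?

2127.6589 seconds

Running time = 127532 × 1001/60000 = 31914883/15000 s ≈ 2127.6589 s.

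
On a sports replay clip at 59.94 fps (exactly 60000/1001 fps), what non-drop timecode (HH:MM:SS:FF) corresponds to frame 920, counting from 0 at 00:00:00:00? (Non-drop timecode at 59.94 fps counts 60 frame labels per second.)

00:00:15:20

920 ÷ 60 = 15 full seconds, remainder 20 frames.
15 s = 0 h 0 min 15 s.
Timecode: 00:00:15:20.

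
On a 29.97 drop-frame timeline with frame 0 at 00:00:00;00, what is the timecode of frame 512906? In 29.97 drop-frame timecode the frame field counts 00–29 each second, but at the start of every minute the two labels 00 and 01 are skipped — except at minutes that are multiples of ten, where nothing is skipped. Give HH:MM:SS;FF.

Each 10-minute DF block holds 10 × 60 × 30 − 9 × 2 = 17982 frames. 512906 ÷ 17982 → 28 full blocks, remainder 9410.
Within the partial block the first minute is 1800 frames and each further minute 1798, so 5 further minute boundaries passed. Total skipped labels = 18 × 28 + 2 × 5 = 514.
Non-drop label index = 512906 + 514 = 513420; at 30 labels/s that is 04:45:14:00, i.e. DF 04:45:14;00.

04:45:14;00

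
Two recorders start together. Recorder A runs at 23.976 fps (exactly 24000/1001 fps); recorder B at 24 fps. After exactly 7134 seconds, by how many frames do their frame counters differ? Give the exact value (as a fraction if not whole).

A emits 24000/1001 × 7134 = 171216000/1001 frames; B emits 24 × 7134 = 171216.
Difference = 171216/1001 frames (≈ 171.0450); B is ahead of A.

171216/1001 frames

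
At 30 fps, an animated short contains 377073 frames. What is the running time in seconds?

12569.1 seconds

Running time = 377073 / (30) = 12569.1 s.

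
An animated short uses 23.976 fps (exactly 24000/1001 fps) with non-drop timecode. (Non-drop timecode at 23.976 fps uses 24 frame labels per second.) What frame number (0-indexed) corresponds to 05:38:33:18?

frame 487530

Total seconds to the label: (5 × 3600 + 38 × 60 + 33) = 20313.
Frame index = 20313 × 24 + 18 = 487530.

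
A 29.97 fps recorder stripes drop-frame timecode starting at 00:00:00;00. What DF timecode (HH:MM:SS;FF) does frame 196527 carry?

01:49:17;15

Each 10-minute DF block holds 10 × 60 × 30 − 9 × 2 = 17982 frames. 196527 ÷ 17982 → 10 full blocks, remainder 16707.
Within the partial block the first minute is 1800 frames and each further minute 1798, so 9 further minute boundaries passed. Total skipped labels = 18 × 10 + 2 × 9 = 198.
Non-drop label index = 196527 + 198 = 196725; at 30 labels/s that is 01:49:17:15, i.e. DF 01:49:17;15.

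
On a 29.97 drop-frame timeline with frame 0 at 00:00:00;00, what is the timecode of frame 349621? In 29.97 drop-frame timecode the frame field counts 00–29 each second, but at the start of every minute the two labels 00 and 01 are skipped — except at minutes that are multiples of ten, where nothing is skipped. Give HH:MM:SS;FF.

Ten DF minutes hold 17982 frames, so frame 349621 lies in block 19 (frames 341658–359639) with 7963 frames into that block.
The block's first minute is 1800 frames and the rest 1798 each; 7963 frames reaches minute 4, so 19 × 18 + 4 × 2 = 350 labels have been skipped so far.
Adding those back, label number 349621 + 350 = 349971 at 30 labels/s is 11665 s + 21 f = 3 h 14 min 25 s frame 21, i.e. 03:14:25;21.

03:14:25;21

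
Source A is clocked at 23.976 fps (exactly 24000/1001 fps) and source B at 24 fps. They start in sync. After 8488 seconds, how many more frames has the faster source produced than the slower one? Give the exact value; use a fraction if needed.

203712/1001 frames

A emits 24000/1001 × 8488 = 203712000/1001 frames; B emits 24 × 8488 = 203712.
Difference = 203712/1001 frames (≈ 203.5085); B is ahead of A.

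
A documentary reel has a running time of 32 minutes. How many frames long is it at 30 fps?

32 min = 1920 s.
Frames = 1920 × 30 = 57600.

57600 frames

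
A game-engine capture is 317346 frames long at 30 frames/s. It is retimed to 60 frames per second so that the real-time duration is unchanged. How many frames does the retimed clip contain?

634692 frames

Frames at target rate = 317346 × (60) / (30) = 634692.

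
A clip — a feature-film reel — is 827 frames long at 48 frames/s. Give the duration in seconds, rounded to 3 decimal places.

17.229 seconds

Running time = 827 × 1/48 = 827/48 s ≈ 17.229 s.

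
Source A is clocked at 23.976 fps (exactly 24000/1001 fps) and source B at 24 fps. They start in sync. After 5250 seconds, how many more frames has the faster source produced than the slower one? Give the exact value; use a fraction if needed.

A emits 24000/1001 × 5250 = 18000000/143 frames; B emits 24 × 5250 = 126000.
Difference = 18000/143 frames (≈ 125.8741); B is ahead of A.

18000/143 frames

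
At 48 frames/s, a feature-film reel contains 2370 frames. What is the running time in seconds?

49.375 seconds

Running time = 2370 / (48) = 49.375 s.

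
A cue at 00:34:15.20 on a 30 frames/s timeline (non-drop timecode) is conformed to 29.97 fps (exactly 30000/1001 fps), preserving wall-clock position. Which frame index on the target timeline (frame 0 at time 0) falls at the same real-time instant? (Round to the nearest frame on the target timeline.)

frame 61608

Source frame index: (0×3600 + 34×60 + 15) × 30 + 20 = 61670.
Real time: 61670 / (30) = 6167/3 s.
Target frame: (6167/3) × (30000/1001) = 8810000/143 ≈ 61608.392 → 61608.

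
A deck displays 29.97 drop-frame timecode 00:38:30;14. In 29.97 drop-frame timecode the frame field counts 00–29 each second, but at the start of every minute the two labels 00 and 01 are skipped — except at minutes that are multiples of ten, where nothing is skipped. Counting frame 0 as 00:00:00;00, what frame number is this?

69244

As if non-drop at 30 labels/s: (0 × 3600 + 38 × 60 + 30) × 30 + 14 = 69314.
Minute boundaries passed: 38; those not divisible by 10: 38 − 3 = 35; dropped labels = 2 × 35 = 70.
Actual frame index = 69314 − 70 = 69244.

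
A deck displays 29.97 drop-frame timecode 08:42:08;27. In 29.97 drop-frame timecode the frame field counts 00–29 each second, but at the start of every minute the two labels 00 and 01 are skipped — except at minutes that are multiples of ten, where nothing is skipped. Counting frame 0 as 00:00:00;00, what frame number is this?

As if non-drop at 30 labels/s: (8 × 3600 + 42 × 60 + 8) × 30 + 27 = 939867.
Minute boundaries passed: 522; those not divisible by 10: 522 − 52 = 470; dropped labels = 2 × 470 = 940.
Actual frame index = 939867 − 940 = 938927.

938927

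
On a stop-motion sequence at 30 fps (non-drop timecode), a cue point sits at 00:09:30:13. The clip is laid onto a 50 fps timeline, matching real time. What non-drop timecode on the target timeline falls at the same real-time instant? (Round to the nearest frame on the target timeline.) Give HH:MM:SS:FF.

00:09:30:22

Source frame index: (0×3600 + 9×60 + 30) × 30 + 13 = 17113.
Real time: 17113 / (30) = 17113/30 s.
Target frame: (17113/30) × (50) = 85565/3 ≈ 28521.667 → 28522.
At 50 labels/s: frame 28522 → 00:09:30:22.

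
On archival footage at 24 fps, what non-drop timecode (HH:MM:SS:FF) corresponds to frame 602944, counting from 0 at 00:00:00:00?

602944 ÷ 24 = 25122 full seconds, remainder 16 frames.
25122 s = 6 h 58 min 42 s.
Timecode: 06:58:42:16.

06:58:42:16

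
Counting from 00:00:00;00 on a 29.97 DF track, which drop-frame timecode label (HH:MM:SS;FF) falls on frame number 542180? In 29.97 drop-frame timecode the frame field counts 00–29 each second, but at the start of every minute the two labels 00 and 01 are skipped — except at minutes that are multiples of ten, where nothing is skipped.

Ten DF minutes hold 17982 frames, so frame 542180 lies in block 30 (frames 539460–557441) with 2720 frames into that block.
The block's first minute is 1800 frames and the rest 1798 each; 2720 frames reaches minute 1, so 30 × 18 + 1 × 2 = 542 labels have been skipped so far.
Adding those back, label number 542180 + 542 = 542722 at 30 labels/s is 18090 s + 22 f = 5 h 1 min 30 s frame 22, i.e. 05:01:30;22.

05:01:30;22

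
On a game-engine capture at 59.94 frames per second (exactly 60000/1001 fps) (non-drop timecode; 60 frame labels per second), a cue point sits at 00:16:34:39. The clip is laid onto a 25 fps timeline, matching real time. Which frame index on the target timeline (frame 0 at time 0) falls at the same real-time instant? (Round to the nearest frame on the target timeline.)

Source frame index: (0×3600 + 16×60 + 34) × 60 + 39 = 59679.
Real time: 59679 / (60000/1001) = 19912893/20000 s.
Target frame: (19912893/20000) × (25) = 19912893/800 ≈ 24891.116 → 24891.

frame 24891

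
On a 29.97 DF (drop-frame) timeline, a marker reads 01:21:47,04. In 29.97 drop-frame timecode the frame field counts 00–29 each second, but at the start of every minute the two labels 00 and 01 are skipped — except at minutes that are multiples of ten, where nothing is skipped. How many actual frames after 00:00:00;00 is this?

As if non-drop at 30 labels/s: (1 × 3600 + 21 × 60 + 47) × 30 + 4 = 147214.
Minute boundaries passed: 81; those not divisible by 10: 81 − 8 = 73; dropped labels = 2 × 73 = 146.
Actual frame index = 147214 − 146 = 147068.

147068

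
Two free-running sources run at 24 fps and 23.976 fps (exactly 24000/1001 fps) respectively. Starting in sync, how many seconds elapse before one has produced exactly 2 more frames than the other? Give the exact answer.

The gap grows by |24000/1001 − 24| = 24/1001 frames per second.
Time for a 2-frame gap: 2 ÷ (24/1001) = 1001/12 s.

1001/12 seconds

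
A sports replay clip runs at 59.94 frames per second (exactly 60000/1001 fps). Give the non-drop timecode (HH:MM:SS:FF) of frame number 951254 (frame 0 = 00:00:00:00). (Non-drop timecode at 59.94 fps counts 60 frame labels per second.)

04:24:14:14

951254 ÷ 60 = 15854 full seconds, remainder 14 frames.
15854 s = 4 h 24 min 14 s.
Timecode: 04:24:14:14.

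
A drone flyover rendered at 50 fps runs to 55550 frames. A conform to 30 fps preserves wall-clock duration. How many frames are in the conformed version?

Frames at target rate = 55550 × (30) / (50) = 33330.

33330 frames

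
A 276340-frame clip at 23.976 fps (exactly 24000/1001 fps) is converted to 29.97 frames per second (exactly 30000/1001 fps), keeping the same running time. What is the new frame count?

Target frames = source frames × (target rate / source rate) = 276340 × (30000/1001)/(24000/1001) = 276340 × 5/4 = 345425.

345425 frames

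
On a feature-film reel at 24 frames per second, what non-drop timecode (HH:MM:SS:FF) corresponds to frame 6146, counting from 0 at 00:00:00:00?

00:04:16:02

6146 ÷ 24 = 256 full seconds, remainder 2 frames.
256 s = 0 h 4 min 16 s.
Timecode: 00:04:16:02.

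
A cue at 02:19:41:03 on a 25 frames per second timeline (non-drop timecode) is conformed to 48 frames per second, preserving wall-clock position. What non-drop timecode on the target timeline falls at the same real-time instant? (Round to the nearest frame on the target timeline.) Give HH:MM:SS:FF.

02:19:41:06

Source frame index: (2×3600 + 19×60 + 41) × 25 + 3 = 209528.
Real time: 209528 / (25) = 209528/25 s.
Target frame: (209528/25) × (48) = 10057344/25 ≈ 402293.760 → 402294.
At 48 labels/s: frame 402294 → 02:19:41:06.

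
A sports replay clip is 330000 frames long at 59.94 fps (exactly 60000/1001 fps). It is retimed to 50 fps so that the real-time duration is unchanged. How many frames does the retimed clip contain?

275275 frames

Target frames = source frames × (target rate / source rate) = 330000 × (50)/(60000/1001) = 330000 × 1001/1200 = 275275.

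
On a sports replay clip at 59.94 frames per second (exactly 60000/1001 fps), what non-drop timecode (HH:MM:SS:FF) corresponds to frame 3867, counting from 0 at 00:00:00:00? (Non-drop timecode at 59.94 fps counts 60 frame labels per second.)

00:01:04:27

3867 ÷ 60 = 64 full seconds, remainder 27 frames.
64 s = 0 h 1 min 4 s.
Timecode: 00:01:04:27.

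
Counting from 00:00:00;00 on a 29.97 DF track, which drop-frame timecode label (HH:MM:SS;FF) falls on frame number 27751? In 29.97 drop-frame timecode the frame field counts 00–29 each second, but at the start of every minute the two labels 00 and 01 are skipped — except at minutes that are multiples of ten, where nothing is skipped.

Ten DF minutes hold 17982 frames, so frame 27751 lies in block 1 (frames 17982–35963) with 9769 frames into that block.
The block's first minute is 1800 frames and the rest 1798 each; 9769 frames reaches minute 5, so 1 × 18 + 5 × 2 = 28 labels have been skipped so far.
Adding those back, label number 27751 + 28 = 27779 at 30 labels/s is 925 s + 29 f = 0 h 15 min 25 s frame 29, i.e. 00:15:25;29.

00:15:25;29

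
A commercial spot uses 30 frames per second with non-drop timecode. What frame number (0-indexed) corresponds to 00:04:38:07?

8347

Total seconds to the label: (0 × 3600 + 4 × 60 + 38) = 278.
Frame index = 278 × 30 + 7 = 8347.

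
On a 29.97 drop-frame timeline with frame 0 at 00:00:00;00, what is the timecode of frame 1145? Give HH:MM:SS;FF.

Each 10-minute DF block holds 10 × 60 × 30 − 9 × 2 = 17982 frames. 1145 ÷ 17982 → 0 full blocks, remainder 1145.
Within the partial block the first minute is 1800 frames and each further minute 1798, so 0 further minute boundaries passed. Total skipped labels = 18 × 0 + 2 × 0 = 0.
Non-drop label index = 1145 + 0 = 1145; at 30 labels/s that is 00:00:38:05, i.e. DF 00:00:38;05.

00:00:38;05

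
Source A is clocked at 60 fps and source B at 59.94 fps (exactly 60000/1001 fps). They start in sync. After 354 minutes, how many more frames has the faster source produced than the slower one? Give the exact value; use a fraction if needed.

354 min = 21240 s.
A emits 60 × 21240 = 1274400 frames; B emits 60000/1001 × 21240 = 1274400000/1001.
Difference = 1274400/1001 frames (≈ 1273.1269); B is behind A.

1274400/1001 frames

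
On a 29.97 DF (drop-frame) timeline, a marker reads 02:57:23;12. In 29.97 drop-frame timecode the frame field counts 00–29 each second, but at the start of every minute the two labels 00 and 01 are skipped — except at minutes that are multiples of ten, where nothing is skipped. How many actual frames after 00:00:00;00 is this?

318982

Complete 10-minute blocks: 17, each 17982 frames → 305694.
Remaining 7 whole minutes in the current block: 1800 + 6 × 1798 = 12588 frames.
Within the current minute: 23 × 30 + 12 − 2 = 700 (labels ;00/;01 skipped at this minute). Total = 305694 + 12588 + 700 = 318982.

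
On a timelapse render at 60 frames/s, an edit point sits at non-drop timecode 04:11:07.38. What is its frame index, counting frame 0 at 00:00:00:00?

904058

Total seconds to the label: (4 × 3600 + 11 × 60 + 7) = 15067.
Frame index = 15067 × 60 + 38 = 904058.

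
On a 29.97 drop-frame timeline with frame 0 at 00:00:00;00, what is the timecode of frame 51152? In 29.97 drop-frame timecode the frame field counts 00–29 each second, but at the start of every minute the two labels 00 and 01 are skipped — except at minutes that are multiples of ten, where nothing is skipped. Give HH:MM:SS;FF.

00:28:26;24

Each 10-minute DF block holds 10 × 60 × 30 − 9 × 2 = 17982 frames. 51152 ÷ 17982 → 2 full blocks, remainder 15188.
Within the partial block the first minute is 1800 frames and each further minute 1798, so 8 further minute boundaries passed. Total skipped labels = 18 × 2 + 2 × 8 = 52.
Non-drop label index = 51152 + 52 = 51204; at 30 labels/s that is 00:28:26:24, i.e. DF 00:28:26;24.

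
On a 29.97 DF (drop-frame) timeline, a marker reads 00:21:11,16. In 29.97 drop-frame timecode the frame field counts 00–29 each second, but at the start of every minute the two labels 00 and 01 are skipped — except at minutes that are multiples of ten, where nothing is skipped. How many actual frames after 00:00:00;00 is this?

As if non-drop at 30 labels/s: (0 × 3600 + 21 × 60 + 11) × 30 + 16 = 38146.
Minute boundaries passed: 21; those not divisible by 10: 21 − 2 = 19; dropped labels = 2 × 19 = 38.
Actual frame index = 38146 − 38 = 38108.

38108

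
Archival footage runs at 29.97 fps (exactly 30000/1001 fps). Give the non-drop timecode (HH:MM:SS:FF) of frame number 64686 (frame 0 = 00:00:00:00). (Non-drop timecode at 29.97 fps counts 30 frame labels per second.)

64686 ÷ 30 = 2156 full seconds, remainder 6 frames.
2156 s = 0 h 35 min 56 s.
Timecode: 00:35:56:06.

00:35:56:06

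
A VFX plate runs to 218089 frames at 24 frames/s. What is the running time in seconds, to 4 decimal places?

Running time = 218089 × 1/24 = 218089/24 s ≈ 9087.0417 s.

9087.0417 seconds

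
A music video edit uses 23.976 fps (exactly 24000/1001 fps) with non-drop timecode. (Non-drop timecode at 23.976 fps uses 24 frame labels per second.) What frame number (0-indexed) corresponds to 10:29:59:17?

Total seconds to the label: (10 × 3600 + 29 × 60 + 59) = 37799.
Frame index = 37799 × 24 + 17 = 907193.

907193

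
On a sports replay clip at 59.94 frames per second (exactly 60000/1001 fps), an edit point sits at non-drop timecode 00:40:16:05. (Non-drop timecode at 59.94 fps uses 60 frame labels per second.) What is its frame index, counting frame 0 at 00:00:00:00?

Total seconds to the label: (0 × 3600 + 40 × 60 + 16) = 2416.
Frame index = 2416 × 60 + 5 = 144965.

144965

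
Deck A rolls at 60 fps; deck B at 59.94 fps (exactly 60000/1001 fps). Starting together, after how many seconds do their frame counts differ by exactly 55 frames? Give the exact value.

11011/12 seconds

The gap grows by |60000/1001 − 60| = 60/1001 frames per second.
Time for a 55-frame gap: 55 ÷ (60/1001) = 11011/12 s.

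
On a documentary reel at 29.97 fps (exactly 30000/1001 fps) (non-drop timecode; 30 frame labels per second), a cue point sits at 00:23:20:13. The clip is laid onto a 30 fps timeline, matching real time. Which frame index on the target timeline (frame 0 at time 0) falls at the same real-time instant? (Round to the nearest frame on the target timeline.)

Source frame index: (0×3600 + 23×60 + 20) × 30 + 13 = 42013.
Real time: 42013 / (30000/1001) = 42055013/30000 s.
Target frame: (42055013/30000) × (30) = 42055013/1000 ≈ 42055.013 → 42055.

frame 42055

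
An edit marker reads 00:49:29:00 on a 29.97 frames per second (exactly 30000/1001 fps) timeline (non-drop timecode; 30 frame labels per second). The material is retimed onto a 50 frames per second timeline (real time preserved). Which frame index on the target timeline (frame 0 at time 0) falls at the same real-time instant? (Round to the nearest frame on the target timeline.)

frame 148598

Source frame index: (0×3600 + 49×60 + 29) × 30 + 0 = 89070.
Real time: 89070 / (30000/1001) = 2971969/1000 s.
Target frame: (2971969/1000) × (50) = 2971969/20 ≈ 148598.450 → 148598.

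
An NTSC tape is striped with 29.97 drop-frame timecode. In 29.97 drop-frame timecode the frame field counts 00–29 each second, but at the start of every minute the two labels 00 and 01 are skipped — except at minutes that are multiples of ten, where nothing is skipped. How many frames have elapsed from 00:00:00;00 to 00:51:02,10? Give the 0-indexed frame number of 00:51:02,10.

91778

As if non-drop at 30 labels/s: (0 × 3600 + 51 × 60 + 2) × 30 + 10 = 91870.
Minute boundaries passed: 51; those not divisible by 10: 51 − 5 = 46; dropped labels = 2 × 46 = 92.
Actual frame index = 91870 − 92 = 91778.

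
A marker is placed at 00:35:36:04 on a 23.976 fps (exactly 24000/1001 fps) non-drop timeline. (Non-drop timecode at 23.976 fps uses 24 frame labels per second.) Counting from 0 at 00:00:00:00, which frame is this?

Total seconds to the label: (0 × 3600 + 35 × 60 + 36) = 2136.
Frame index = 2136 × 24 + 4 = 51268.

frame 51268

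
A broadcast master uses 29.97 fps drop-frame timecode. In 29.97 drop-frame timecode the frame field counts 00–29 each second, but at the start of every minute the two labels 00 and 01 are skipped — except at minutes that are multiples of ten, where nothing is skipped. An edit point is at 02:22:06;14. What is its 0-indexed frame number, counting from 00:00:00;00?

As if non-drop at 30 labels/s: (2 × 3600 + 22 × 60 + 6) × 30 + 14 = 255794.
Minute boundaries passed: 142; those not divisible by 10: 142 − 14 = 128; dropped labels = 2 × 128 = 256.
Actual frame index = 255794 − 256 = 255538.

255538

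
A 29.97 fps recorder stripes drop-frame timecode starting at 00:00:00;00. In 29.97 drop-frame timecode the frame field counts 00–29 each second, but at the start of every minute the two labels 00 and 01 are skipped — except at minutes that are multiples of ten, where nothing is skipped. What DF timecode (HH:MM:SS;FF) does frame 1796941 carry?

Each 10-minute DF block holds 10 × 60 × 30 − 9 × 2 = 17982 frames. 1796941 ÷ 17982 → 99 full blocks, remainder 16723.
Within the partial block the first minute is 1800 frames and each further minute 1798, so 9 further minute boundaries passed. Total skipped labels = 18 × 99 + 2 × 9 = 1800.
Non-drop label index = 1796941 + 1800 = 1798741; at 30 labels/s that is 16:39:18:01, i.e. DF 16:39:18;01.

16:39:18;01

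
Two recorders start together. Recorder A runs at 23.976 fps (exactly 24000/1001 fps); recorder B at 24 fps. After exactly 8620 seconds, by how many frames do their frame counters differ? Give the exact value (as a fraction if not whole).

206880/1001 frames

A emits 24000/1001 × 8620 = 206880000/1001 frames; B emits 24 × 8620 = 206880.
Difference = 206880/1001 frames (≈ 206.6733); B is ahead of A.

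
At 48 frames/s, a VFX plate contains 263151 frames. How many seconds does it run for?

5482.3125 seconds

Running time = 263151 / (48) = 5482.3125 s.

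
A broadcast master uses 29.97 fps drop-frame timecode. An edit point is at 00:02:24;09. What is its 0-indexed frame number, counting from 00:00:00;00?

4325

Complete 10-minute blocks: 0, each 17982 frames → 0.
Remaining 2 whole minutes in the current block: 1800 + 1 × 1798 = 3598 frames.
Within the current minute: 24 × 30 + 9 − 2 = 727 (labels ;00/;01 skipped at this minute). Total = 0 + 3598 + 727 = 4325.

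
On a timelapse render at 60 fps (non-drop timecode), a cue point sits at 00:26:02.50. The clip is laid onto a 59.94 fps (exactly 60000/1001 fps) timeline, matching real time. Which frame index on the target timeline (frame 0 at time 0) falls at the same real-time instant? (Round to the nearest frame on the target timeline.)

frame 93676

Source frame index: (0×3600 + 26×60 + 2) × 60 + 50 = 93770.
Real time: 93770 / (60) = 9377/6 s.
Target frame: (9377/6) × (60000/1001) = 93770000/1001 ≈ 93676.324 → 93676.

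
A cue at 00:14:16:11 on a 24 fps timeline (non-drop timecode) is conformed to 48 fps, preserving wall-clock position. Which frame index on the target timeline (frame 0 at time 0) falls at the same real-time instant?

Source frame index: (0×3600 + 14×60 + 16) × 24 + 11 = 20555.
Real time: 20555 / (24) = 20555/24 s.
Target frame: (20555/24) × (48) = 41110.

frame 41110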